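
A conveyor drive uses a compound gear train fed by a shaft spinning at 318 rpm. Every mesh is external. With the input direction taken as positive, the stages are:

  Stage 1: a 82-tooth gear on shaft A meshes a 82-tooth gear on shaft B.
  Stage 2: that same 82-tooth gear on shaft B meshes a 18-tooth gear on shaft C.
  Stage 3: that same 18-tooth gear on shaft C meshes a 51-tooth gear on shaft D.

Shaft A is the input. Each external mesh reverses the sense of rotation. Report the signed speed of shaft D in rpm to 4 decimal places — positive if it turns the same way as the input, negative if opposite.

-511.2941 rpm (opposite to input, |ω| = 511.2941 rpm)

Stage 1 [82T→82T]: ω = 318.0000×82/82 = 318.0000 rpm, dir flips to −; running = −318.0000
Stage 2 [82T→18T]: ω = 318.0000×82/18 = 1448.6667 rpm, dir flips to +; running = +1448.6667
Stage 3 [18T→51T]: ω = 1448.6667×18/51 = 511.2941 rpm, dir flips to −; running = −511.2941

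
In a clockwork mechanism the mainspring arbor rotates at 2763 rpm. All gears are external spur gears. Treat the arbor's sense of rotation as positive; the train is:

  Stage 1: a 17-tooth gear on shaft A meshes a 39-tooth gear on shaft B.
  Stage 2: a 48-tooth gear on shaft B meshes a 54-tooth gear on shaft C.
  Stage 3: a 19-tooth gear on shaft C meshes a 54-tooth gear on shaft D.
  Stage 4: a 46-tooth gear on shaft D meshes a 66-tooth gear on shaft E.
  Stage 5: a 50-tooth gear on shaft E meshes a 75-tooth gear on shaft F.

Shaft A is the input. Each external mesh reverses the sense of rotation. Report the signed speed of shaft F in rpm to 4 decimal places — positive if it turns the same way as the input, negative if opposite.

Stage 1 [17T→39T]: ω = 2763.0000×17/39 = 1204.3846 rpm, dir flips to −; running = −1204.3846
Stage 2 [48T→54T]: ω = 1204.3846×48/54 = 1070.5641 rpm, dir flips to +; running = +1070.5641
Stage 3 [19T→54T]: ω = 1070.5641×19/54 = 376.6800 rpm, dir flips to −; running = −376.6800
Stage 4 [46T→66T]: ω = 376.6800×46/66 = 262.5345 rpm, dir flips to +; running = +262.5345
Stage 5 [50T→75T]: ω = 262.5345×50/75 = 175.0230 rpm, dir flips to −; running = −175.0230

-175.0230 rpm (opposite to input, |ω| = 175.0230 rpm)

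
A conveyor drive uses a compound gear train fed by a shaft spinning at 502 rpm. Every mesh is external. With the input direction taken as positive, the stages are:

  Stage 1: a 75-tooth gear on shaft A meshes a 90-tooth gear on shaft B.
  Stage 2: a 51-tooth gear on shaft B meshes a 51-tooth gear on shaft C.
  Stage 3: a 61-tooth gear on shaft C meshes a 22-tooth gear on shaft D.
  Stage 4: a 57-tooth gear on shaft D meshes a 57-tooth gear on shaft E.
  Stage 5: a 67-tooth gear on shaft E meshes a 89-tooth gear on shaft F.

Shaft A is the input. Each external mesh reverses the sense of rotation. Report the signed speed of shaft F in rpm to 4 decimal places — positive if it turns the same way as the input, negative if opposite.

-873.2014 rpm (opposite to input, |ω| = 873.2014 rpm)

Stage 1 [75T→90T]: ω = 502.0000×75/90 = 418.3333 rpm, dir flips to −; running = −418.3333
Stage 2 [51T→51T]: ω = 418.3333×51/51 = 418.3333 rpm, dir flips to +; running = +418.3333
Stage 3 [61T→22T]: ω = 418.3333×61/22 = 1159.9242 rpm, dir flips to −; running = −1159.9242
Stage 4 [57T→57T]: ω = 1159.9242×57/57 = 1159.9242 rpm, dir flips to +; running = +1159.9242
Stage 5 [67T→89T]: ω = 1159.9242×67/89 = 873.2014 rpm, dir flips to −; running = −873.2014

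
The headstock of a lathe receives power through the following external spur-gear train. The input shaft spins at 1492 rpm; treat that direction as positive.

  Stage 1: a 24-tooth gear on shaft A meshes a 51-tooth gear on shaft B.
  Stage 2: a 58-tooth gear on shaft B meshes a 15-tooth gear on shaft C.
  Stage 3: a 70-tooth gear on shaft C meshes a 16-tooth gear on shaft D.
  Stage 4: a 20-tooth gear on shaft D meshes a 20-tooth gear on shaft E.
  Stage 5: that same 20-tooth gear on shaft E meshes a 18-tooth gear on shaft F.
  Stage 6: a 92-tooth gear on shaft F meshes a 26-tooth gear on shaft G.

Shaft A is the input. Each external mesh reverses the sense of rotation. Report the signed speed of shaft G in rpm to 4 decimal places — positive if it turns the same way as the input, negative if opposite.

Stage 1 [24T→51T]: ω = 1492.0000×24/51 = 702.1176 rpm, dir flips to −; running = −702.1176
Stage 2 [58T→15T]: ω = 702.1176×58/15 = 2714.8549 rpm, dir flips to +; running = +2714.8549
Stage 3 [70T→16T]: ω = 2714.8549×70/16 = 11877.4902 rpm, dir flips to −; running = −11877.4902
Stage 4 [20T→20T]: ω = 11877.4902×20/20 = 11877.4902 rpm, dir flips to +; running = +11877.4902
Stage 5 [20T→18T]: ω = 11877.4902×20/18 = 13197.2113 rpm, dir flips to −; running = −13197.2113
Stage 6 [92T→26T]: ω = 13197.2113×92/26 = 46697.8247 rpm, dir flips to +; running = +46697.8247

+46697.8247 rpm (same as input, |ω| = 46697.8247 rpm)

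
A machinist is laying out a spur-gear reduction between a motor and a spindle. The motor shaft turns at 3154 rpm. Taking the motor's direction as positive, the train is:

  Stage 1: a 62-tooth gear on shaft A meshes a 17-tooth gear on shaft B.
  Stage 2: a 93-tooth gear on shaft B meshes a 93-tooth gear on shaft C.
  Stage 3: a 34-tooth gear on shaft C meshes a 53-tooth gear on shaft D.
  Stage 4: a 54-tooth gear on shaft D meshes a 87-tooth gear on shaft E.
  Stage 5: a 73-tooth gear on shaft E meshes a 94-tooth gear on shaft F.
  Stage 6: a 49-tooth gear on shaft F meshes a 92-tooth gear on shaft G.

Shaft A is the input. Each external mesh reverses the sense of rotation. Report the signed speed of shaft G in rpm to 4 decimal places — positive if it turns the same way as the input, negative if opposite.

Stage 1 [62T→17T]: ω = 3154.0000×62/17 = 11502.8235 rpm, dir flips to −; running = −11502.8235
Stage 2 [93T→93T]: ω = 11502.8235×93/93 = 11502.8235 rpm, dir flips to +; running = +11502.8235
Stage 3 [34T→53T]: ω = 11502.8235×34/53 = 7379.1698 rpm, dir flips to −; running = −7379.1698
Stage 4 [54T→87T]: ω = 7379.1698×54/87 = 4580.1744 rpm, dir flips to +; running = +4580.1744
Stage 5 [73T→94T]: ω = 4580.1744×73/94 = 3556.9439 rpm, dir flips to −; running = −3556.9439
Stage 6 [49T→92T]: ω = 3556.9439×49/92 = 1894.4593 rpm, dir flips to +; running = +1894.4593

+1894.4593 rpm (same as input, |ω| = 1894.4593 rpm)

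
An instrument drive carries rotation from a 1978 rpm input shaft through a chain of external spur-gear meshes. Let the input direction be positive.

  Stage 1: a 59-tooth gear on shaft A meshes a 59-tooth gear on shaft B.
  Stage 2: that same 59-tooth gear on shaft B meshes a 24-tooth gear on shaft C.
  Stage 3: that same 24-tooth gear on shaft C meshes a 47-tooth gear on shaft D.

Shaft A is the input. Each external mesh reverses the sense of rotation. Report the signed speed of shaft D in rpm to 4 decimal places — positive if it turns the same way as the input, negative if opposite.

-2483.0213 rpm (opposite to input, |ω| = 2483.0213 rpm)

Stage 1 [59T→59T]: ω = 1978.0000×59/59 = 1978.0000 rpm, dir flips to −; running = −1978.0000
Stage 2 [59T→24T]: ω = 1978.0000×59/24 = 4862.5833 rpm, dir flips to +; running = +4862.5833
Stage 3 [24T→47T]: ω = 4862.5833×24/47 = 2483.0213 rpm, dir flips to −; running = −2483.0213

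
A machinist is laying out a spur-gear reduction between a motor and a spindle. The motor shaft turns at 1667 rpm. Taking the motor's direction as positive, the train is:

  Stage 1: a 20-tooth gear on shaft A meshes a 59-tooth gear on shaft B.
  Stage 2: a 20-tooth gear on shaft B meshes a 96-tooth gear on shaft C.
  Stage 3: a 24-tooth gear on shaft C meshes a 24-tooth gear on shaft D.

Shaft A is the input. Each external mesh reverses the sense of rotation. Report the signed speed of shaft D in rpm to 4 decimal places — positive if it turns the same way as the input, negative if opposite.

-117.7260 rpm (opposite to input, |ω| = 117.7260 rpm)

Stage 1 [20T→59T]: ω = 1667.0000×20/59 = 565.0847 rpm, dir flips to −; running = −565.0847
Stage 2 [20T→96T]: ω = 565.0847×20/96 = 117.7260 rpm, dir flips to +; running = +117.7260
Stage 3 [24T→24T]: ω = 117.7260×24/24 = 117.7260 rpm, dir flips to −; running = −117.7260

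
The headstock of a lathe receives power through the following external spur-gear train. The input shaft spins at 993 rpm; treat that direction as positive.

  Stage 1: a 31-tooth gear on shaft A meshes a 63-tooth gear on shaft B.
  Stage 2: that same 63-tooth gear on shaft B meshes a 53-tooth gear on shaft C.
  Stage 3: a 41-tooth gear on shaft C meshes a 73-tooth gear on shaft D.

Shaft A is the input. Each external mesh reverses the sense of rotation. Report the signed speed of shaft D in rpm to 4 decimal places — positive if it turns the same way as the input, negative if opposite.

-326.2091 rpm (opposite to input, |ω| = 326.2091 rpm)

Stage 1 [31T→63T]: ω = 993.0000×31/63 = 488.6190 rpm, dir flips to −; running = −488.6190
Stage 2 [63T→53T]: ω = 488.6190×63/53 = 580.8113 rpm, dir flips to +; running = +580.8113
Stage 3 [41T→73T]: ω = 580.8113×41/73 = 326.2091 rpm, dir flips to −; running = −326.2091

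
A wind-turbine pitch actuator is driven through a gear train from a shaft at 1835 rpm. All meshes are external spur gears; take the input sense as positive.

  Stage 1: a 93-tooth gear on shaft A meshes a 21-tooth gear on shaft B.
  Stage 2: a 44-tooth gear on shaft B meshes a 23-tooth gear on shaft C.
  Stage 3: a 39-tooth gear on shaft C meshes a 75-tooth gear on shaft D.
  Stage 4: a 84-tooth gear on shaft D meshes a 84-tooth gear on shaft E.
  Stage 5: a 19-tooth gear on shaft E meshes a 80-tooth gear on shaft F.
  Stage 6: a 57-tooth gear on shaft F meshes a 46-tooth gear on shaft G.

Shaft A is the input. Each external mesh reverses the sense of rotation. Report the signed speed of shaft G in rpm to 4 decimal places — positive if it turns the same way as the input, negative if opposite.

+2379.0773 rpm (same as input, |ω| = 2379.0773 rpm)

Stage 1 [93T→21T]: ω = 1835.0000×93/21 = 8126.4286 rpm, dir flips to −; running = −8126.4286
Stage 2 [44T→23T]: ω = 8126.4286×44/23 = 15546.2112 rpm, dir flips to +; running = +15546.2112
Stage 3 [39T→75T]: ω = 15546.2112×39/75 = 8084.0298 rpm, dir flips to −; running = −8084.0298
Stage 4 [84T→84T]: ω = 8084.0298×84/84 = 8084.0298 rpm, dir flips to +; running = +8084.0298
Stage 5 [19T→80T]: ω = 8084.0298×19/80 = 1919.9571 rpm, dir flips to −; running = −1919.9571
Stage 6 [57T→46T]: ω = 1919.9571×57/46 = 2379.0773 rpm, dir flips to +; running = +2379.0773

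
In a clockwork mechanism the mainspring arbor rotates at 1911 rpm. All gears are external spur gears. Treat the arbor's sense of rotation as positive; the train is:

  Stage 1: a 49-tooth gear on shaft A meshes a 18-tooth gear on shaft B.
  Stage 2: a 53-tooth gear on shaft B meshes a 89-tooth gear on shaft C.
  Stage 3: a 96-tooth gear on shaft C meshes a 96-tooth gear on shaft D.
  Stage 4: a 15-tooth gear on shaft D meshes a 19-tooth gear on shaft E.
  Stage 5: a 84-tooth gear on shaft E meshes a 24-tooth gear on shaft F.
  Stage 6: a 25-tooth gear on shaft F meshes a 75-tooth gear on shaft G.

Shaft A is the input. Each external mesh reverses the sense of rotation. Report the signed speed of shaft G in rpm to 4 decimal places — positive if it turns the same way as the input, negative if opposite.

+2853.3469 rpm (same as input, |ω| = 2853.3469 rpm)

Stage 1 [49T→18T]: ω = 1911.0000×49/18 = 5202.1667 rpm, dir flips to −; running = −5202.1667
Stage 2 [53T→89T]: ω = 5202.1667×53/89 = 3097.9195 rpm, dir flips to +; running = +3097.9195
Stage 3 [96T→96T]: ω = 3097.9195×96/96 = 3097.9195 rpm, dir flips to −; running = −3097.9195
Stage 4 [15T→19T]: ω = 3097.9195×15/19 = 2445.7259 rpm, dir flips to +; running = +2445.7259
Stage 5 [84T→24T]: ω = 2445.7259×84/24 = 8560.0407 rpm, dir flips to −; running = −8560.0407
Stage 6 [25T→75T]: ω = 8560.0407×25/75 = 2853.3469 rpm, dir flips to +; running = +2853.3469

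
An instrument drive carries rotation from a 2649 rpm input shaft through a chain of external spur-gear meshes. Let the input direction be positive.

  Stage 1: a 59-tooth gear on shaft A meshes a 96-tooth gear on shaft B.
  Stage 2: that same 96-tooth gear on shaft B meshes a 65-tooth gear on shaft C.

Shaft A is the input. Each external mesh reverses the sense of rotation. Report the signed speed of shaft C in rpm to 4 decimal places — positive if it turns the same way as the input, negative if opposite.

Stage 1 [59T→96T]: ω = 2649.0000×59/96 = 1628.0312 rpm, dir flips to −; running = −1628.0312
Stage 2 [96T→65T]: ω = 1628.0312×96/65 = 2404.4769 rpm, dir flips to +; running = +2404.4769

+2404.4769 rpm (same as input, |ω| = 2404.4769 rpm)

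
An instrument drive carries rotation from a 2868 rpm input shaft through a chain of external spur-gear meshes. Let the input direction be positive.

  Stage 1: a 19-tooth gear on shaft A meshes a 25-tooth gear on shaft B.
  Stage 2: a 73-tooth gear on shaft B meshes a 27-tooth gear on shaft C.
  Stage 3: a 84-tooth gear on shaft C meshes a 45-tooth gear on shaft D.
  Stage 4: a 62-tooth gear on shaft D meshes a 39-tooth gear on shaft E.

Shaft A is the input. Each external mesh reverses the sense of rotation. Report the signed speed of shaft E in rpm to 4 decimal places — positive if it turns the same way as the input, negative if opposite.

Stage 1 [19T→25T]: ω = 2868.0000×19/25 = 2179.6800 rpm, dir flips to −; running = −2179.6800
Stage 2 [73T→27T]: ω = 2179.6800×73/27 = 5893.2089 rpm, dir flips to +; running = +5893.2089
Stage 3 [84T→45T]: ω = 5893.2089×84/45 = 11000.6566 rpm, dir flips to −; running = −11000.6566
Stage 4 [62T→39T]: ω = 11000.6566×62/39 = 17488.2233 rpm, dir flips to +; running = +17488.2233

+17488.2233 rpm (same as input, |ω| = 17488.2233 rpm)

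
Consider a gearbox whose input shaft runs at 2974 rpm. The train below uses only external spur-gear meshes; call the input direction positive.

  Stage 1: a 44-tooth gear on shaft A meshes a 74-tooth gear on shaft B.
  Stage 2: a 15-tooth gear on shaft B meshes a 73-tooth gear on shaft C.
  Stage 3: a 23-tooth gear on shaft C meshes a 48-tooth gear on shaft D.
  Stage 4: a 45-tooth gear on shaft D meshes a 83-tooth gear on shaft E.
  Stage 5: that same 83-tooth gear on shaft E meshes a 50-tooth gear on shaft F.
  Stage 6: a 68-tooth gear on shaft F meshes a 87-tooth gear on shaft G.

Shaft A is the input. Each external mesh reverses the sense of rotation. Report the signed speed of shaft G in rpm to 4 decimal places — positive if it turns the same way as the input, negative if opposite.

Stage 1 [44T→74T]: ω = 2974.0000×44/74 = 1768.3243 rpm, dir flips to −; running = −1768.3243
Stage 2 [15T→73T]: ω = 1768.3243×15/73 = 363.3543 rpm, dir flips to +; running = +363.3543
Stage 3 [23T→48T]: ω = 363.3543×23/48 = 174.1073 rpm, dir flips to −; running = −174.1073
Stage 4 [45T→83T]: ω = 174.1073×45/83 = 94.3955 rpm, dir flips to +; running = +94.3955
Stage 5 [83T→50T]: ω = 94.3955×83/50 = 156.6965 rpm, dir flips to −; running = −156.6965
Stage 6 [68T→87T]: ω = 156.6965×68/87 = 122.4755 rpm, dir flips to +; running = +122.4755

+122.4755 rpm (same as input, |ω| = 122.4755 rpm)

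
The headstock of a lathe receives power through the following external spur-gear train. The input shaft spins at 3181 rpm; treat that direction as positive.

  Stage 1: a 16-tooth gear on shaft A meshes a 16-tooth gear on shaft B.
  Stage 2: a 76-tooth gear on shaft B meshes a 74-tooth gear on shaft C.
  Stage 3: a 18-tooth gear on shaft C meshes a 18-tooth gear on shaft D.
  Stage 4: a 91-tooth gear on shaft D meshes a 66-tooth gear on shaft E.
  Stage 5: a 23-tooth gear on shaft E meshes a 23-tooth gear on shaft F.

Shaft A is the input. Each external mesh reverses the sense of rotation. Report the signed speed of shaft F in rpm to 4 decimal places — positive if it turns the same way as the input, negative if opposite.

-4504.4627 rpm (opposite to input, |ω| = 4504.4627 rpm)

Stage 1 [16T→16T]: ω = 3181.0000×16/16 = 3181.0000 rpm, dir flips to −; running = −3181.0000
Stage 2 [76T→74T]: ω = 3181.0000×76/74 = 3266.9730 rpm, dir flips to +; running = +3266.9730
Stage 3 [18T→18T]: ω = 3266.9730×18/18 = 3266.9730 rpm, dir flips to −; running = −3266.9730
Stage 4 [91T→66T]: ω = 3266.9730×91/66 = 4504.4627 rpm, dir flips to +; running = +4504.4627
Stage 5 [23T→23T]: ω = 4504.4627×23/23 = 4504.4627 rpm, dir flips to −; running = −4504.4627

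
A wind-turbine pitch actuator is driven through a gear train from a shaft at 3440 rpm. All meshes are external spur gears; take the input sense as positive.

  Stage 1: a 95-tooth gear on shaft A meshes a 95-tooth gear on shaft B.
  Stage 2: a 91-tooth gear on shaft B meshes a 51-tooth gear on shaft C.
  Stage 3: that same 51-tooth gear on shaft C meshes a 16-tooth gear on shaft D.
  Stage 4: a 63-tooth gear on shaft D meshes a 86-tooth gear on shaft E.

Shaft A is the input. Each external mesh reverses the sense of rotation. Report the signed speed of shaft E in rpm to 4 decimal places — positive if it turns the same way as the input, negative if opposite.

+14332.5000 rpm (same as input, |ω| = 14332.5000 rpm)

Stage 1 [95T→95T]: ω = 3440.0000×95/95 = 3440.0000 rpm, dir flips to −; running = −3440.0000
Stage 2 [91T→51T]: ω = 3440.0000×91/51 = 6138.0392 rpm, dir flips to +; running = +6138.0392
Stage 3 [51T→16T]: ω = 6138.0392×51/16 = 19565.0000 rpm, dir flips to −; running = −19565.0000
Stage 4 [63T→86T]: ω = 19565.0000×63/86 = 14332.5000 rpm, dir flips to +; running = +14332.5000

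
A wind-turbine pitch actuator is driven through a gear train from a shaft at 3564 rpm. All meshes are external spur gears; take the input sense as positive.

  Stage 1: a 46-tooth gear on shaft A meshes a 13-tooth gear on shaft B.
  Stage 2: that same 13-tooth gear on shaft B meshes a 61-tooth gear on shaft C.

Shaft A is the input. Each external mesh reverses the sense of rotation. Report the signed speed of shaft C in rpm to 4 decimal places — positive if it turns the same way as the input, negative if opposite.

Stage 1 [46T→13T]: ω = 3564.0000×46/13 = 12611.0769 rpm, dir flips to −; running = −12611.0769
Stage 2 [13T→61T]: ω = 12611.0769×13/61 = 2687.6066 rpm, dir flips to +; running = +2687.6066

+2687.6066 rpm (same as input, |ω| = 2687.6066 rpm)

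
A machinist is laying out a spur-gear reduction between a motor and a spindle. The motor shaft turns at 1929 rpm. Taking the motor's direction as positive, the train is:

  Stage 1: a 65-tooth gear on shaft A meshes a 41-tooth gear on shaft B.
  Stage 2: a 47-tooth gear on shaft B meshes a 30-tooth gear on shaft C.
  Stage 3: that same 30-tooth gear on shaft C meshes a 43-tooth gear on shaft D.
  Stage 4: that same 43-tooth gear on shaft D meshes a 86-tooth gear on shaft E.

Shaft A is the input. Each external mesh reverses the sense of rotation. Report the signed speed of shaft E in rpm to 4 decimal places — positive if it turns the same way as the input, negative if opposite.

Stage 1 [65T→41T]: ω = 1929.0000×65/41 = 3058.1707 rpm, dir flips to −; running = −3058.1707
Stage 2 [47T→30T]: ω = 3058.1707×47/30 = 4791.1341 rpm, dir flips to +; running = +4791.1341
Stage 3 [30T→43T]: ω = 4791.1341×30/43 = 3342.6517 rpm, dir flips to −; running = −3342.6517
Stage 4 [43T→86T]: ω = 3342.6517×43/86 = 1671.3259 rpm, dir flips to +; running = +1671.3259

+1671.3259 rpm (same as input, |ω| = 1671.3259 rpm)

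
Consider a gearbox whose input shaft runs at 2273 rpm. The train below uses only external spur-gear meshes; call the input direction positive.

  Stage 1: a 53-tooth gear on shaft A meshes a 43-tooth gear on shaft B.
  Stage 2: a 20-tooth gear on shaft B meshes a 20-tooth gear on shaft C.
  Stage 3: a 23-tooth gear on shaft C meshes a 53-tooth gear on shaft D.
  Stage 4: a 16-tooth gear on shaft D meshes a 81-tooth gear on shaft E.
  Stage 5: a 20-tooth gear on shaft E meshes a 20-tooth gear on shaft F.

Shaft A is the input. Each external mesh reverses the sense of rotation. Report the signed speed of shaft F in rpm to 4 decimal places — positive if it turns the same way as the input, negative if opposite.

Stage 1 [53T→43T]: ω = 2273.0000×53/43 = 2801.6047 rpm, dir flips to −; running = −2801.6047
Stage 2 [20T→20T]: ω = 2801.6047×20/20 = 2801.6047 rpm, dir flips to +; running = +2801.6047
Stage 3 [23T→53T]: ω = 2801.6047×23/53 = 1215.7907 rpm, dir flips to −; running = −1215.7907
Stage 4 [16T→81T]: ω = 1215.7907×16/81 = 240.1562 rpm, dir flips to +; running = +240.1562
Stage 5 [20T→20T]: ω = 240.1562×20/20 = 240.1562 rpm, dir flips to −; running = −240.1562

-240.1562 rpm (opposite to input, |ω| = 240.1562 rpm)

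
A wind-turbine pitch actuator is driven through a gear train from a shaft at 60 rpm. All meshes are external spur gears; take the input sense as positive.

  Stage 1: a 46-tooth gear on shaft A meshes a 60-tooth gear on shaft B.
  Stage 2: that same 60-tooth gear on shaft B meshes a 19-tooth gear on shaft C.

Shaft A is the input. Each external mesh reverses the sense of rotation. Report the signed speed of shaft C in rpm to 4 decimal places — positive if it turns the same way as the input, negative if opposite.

Stage 1 [46T→60T]: ω = 60.0000×46/60 = 46.0000 rpm, dir flips to −; running = −46.0000
Stage 2 [60T→19T]: ω = 46.0000×60/19 = 145.2632 rpm, dir flips to +; running = +145.2632

+145.2632 rpm (same as input, |ω| = 145.2632 rpm)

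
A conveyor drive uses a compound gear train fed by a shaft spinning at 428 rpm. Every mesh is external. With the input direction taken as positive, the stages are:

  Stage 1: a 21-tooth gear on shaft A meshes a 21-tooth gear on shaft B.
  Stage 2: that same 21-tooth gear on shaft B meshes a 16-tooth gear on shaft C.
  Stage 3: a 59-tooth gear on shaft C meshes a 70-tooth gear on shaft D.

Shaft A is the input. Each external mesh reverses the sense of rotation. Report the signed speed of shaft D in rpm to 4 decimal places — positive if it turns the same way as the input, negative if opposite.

-473.4750 rpm (opposite to input, |ω| = 473.4750 rpm)

Stage 1 [21T→21T]: ω = 428.0000×21/21 = 428.0000 rpm, dir flips to −; running = −428.0000
Stage 2 [21T→16T]: ω = 428.0000×21/16 = 561.7500 rpm, dir flips to +; running = +561.7500
Stage 3 [59T→70T]: ω = 561.7500×59/70 = 473.4750 rpm, dir flips to −; running = −473.4750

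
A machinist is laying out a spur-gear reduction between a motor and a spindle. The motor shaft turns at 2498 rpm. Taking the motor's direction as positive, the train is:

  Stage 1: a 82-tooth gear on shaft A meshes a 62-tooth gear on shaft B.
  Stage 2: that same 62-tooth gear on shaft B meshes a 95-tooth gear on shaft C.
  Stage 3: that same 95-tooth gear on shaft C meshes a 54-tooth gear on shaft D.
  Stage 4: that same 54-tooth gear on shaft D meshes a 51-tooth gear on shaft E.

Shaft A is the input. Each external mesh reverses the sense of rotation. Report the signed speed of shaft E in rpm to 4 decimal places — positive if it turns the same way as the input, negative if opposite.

+4016.3922 rpm (same as input, |ω| = 4016.3922 rpm)

Stage 1 [82T→62T]: ω = 2498.0000×82/62 = 3303.8065 rpm, dir flips to −; running = −3303.8065
Stage 2 [62T→95T]: ω = 3303.8065×62/95 = 2156.1684 rpm, dir flips to +; running = +2156.1684
Stage 3 [95T→54T]: ω = 2156.1684×95/54 = 3793.2593 rpm, dir flips to −; running = −3793.2593
Stage 4 [54T→51T]: ω = 3793.2593×54/51 = 4016.3922 rpm, dir flips to +; running = +4016.3922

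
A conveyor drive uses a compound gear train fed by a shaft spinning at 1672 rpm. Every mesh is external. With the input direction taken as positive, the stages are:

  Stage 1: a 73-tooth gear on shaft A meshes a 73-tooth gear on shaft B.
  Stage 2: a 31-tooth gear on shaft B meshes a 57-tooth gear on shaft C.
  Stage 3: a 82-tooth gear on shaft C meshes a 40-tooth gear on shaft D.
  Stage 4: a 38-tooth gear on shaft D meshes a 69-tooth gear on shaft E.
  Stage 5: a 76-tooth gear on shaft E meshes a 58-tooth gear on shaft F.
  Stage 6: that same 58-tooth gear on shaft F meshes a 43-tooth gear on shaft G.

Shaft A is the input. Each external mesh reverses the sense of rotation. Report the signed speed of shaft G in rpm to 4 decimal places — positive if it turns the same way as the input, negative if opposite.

+1814.4985 rpm (same as input, |ω| = 1814.4985 rpm)

Stage 1 [73T→73T]: ω = 1672.0000×73/73 = 1672.0000 rpm, dir flips to −; running = −1672.0000
Stage 2 [31T→57T]: ω = 1672.0000×31/57 = 909.3333 rpm, dir flips to +; running = +909.3333
Stage 3 [82T→40T]: ω = 909.3333×82/40 = 1864.1333 rpm, dir flips to −; running = −1864.1333
Stage 4 [38T→69T]: ω = 1864.1333×38/69 = 1026.6242 rpm, dir flips to +; running = +1026.6242
Stage 5 [76T→58T]: ω = 1026.6242×76/58 = 1345.2317 rpm, dir flips to −; running = −1345.2317
Stage 6 [58T→43T]: ω = 1345.2317×58/43 = 1814.4985 rpm, dir flips to +; running = +1814.4985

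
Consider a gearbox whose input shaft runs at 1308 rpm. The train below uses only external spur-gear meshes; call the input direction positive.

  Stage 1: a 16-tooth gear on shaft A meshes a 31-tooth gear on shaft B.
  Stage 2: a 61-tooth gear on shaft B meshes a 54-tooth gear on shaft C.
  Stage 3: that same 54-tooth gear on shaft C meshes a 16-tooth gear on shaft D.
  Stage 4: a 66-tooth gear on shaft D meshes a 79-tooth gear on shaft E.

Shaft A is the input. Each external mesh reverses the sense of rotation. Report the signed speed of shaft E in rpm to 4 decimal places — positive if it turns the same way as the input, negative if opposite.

+2150.2687 rpm (same as input, |ω| = 2150.2687 rpm)

Stage 1 [16T→31T]: ω = 1308.0000×16/31 = 675.0968 rpm, dir flips to −; running = −675.0968
Stage 2 [61T→54T]: ω = 675.0968×61/54 = 762.6093 rpm, dir flips to +; running = +762.6093
Stage 3 [54T→16T]: ω = 762.6093×54/16 = 2573.8065 rpm, dir flips to −; running = −2573.8065
Stage 4 [66T→79T]: ω = 2573.8065×66/79 = 2150.2687 rpm, dir flips to +; running = +2150.2687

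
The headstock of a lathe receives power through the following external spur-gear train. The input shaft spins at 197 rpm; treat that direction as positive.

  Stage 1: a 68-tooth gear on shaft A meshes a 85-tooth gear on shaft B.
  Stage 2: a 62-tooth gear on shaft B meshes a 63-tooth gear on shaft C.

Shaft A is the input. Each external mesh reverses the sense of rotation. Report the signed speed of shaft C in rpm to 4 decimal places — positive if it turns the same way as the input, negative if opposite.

Stage 1 [68T→85T]: ω = 197.0000×68/85 = 157.6000 rpm, dir flips to −; running = −157.6000
Stage 2 [62T→63T]: ω = 157.6000×62/63 = 155.0984 rpm, dir flips to +; running = +155.0984

+155.0984 rpm (same as input, |ω| = 155.0984 rpm)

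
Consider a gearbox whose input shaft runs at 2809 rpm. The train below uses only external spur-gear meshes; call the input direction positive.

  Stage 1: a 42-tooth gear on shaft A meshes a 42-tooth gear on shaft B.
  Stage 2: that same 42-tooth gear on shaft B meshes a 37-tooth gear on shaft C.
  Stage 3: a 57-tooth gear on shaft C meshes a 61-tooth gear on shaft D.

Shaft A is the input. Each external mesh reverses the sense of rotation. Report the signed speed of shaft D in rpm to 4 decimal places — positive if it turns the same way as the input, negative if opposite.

-2979.5064 rpm (opposite to input, |ω| = 2979.5064 rpm)

Stage 1 [42T→42T]: ω = 2809.0000×42/42 = 2809.0000 rpm, dir flips to −; running = −2809.0000
Stage 2 [42T→37T]: ω = 2809.0000×42/37 = 3188.5946 rpm, dir flips to +; running = +3188.5946
Stage 3 [57T→61T]: ω = 3188.5946×57/61 = 2979.5064 rpm, dir flips to −; running = −2979.5064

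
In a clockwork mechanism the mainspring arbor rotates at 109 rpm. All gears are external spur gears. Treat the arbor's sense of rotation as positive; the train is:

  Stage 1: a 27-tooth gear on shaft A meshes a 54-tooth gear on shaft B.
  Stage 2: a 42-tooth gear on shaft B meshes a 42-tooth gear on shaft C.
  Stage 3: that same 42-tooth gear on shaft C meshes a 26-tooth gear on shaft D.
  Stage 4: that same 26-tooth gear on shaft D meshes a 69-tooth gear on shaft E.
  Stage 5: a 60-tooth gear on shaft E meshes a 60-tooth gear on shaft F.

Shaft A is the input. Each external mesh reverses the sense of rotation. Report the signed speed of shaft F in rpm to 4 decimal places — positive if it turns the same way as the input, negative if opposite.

Stage 1 [27T→54T]: ω = 109.0000×27/54 = 54.5000 rpm, dir flips to −; running = −54.5000
Stage 2 [42T→42T]: ω = 54.5000×42/42 = 54.5000 rpm, dir flips to +; running = +54.5000
Stage 3 [42T→26T]: ω = 54.5000×42/26 = 88.0385 rpm, dir flips to −; running = −88.0385
Stage 4 [26T→69T]: ω = 88.0385×26/69 = 33.1739 rpm, dir flips to +; running = +33.1739
Stage 5 [60T→60T]: ω = 33.1739×60/60 = 33.1739 rpm, dir flips to −; running = −33.1739

-33.1739 rpm (opposite to input, |ω| = 33.1739 rpm)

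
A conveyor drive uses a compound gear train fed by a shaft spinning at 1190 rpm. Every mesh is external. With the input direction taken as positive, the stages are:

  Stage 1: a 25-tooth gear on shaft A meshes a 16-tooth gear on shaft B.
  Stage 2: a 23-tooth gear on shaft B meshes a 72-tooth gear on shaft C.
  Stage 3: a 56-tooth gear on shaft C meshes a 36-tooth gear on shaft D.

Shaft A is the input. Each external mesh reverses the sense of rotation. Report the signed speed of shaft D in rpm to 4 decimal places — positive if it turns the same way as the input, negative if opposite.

-923.9487 rpm (opposite to input, |ω| = 923.9487 rpm)

Stage 1 [25T→16T]: ω = 1190.0000×25/16 = 1859.3750 rpm, dir flips to −; running = −1859.3750
Stage 2 [23T→72T]: ω = 1859.3750×23/72 = 593.9670 rpm, dir flips to +; running = +593.9670
Stage 3 [56T→36T]: ω = 593.9670×56/36 = 923.9487 rpm, dir flips to −; running = −923.9487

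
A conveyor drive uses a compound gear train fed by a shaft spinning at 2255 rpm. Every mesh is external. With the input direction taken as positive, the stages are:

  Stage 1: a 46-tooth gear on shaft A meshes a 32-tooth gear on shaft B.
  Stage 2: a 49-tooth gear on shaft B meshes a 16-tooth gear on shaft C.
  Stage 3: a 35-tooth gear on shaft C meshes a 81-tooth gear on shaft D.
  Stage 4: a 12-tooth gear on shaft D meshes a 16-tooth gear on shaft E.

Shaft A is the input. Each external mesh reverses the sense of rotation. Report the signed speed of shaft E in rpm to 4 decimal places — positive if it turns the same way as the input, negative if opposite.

Stage 1 [46T→32T]: ω = 2255.0000×46/32 = 3241.5625 rpm, dir flips to −; running = −3241.5625
Stage 2 [49T→16T]: ω = 3241.5625×49/16 = 9927.2852 rpm, dir flips to +; running = +9927.2852
Stage 3 [35T→81T]: ω = 9927.2852×35/81 = 4289.5677 rpm, dir flips to −; running = −4289.5677
Stage 4 [12T→16T]: ω = 4289.5677×12/16 = 3217.1757 rpm, dir flips to +; running = +3217.1757

+3217.1757 rpm (same as input, |ω| = 3217.1757 rpm)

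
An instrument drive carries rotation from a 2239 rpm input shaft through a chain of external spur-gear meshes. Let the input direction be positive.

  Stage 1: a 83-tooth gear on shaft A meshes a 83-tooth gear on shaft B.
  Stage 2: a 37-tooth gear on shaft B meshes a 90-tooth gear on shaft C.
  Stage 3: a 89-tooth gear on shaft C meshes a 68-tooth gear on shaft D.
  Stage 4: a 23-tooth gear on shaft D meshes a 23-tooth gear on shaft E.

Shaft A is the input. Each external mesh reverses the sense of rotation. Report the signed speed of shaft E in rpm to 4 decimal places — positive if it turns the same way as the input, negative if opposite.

Stage 1 [83T→83T]: ω = 2239.0000×83/83 = 2239.0000 rpm, dir flips to −; running = −2239.0000
Stage 2 [37T→90T]: ω = 2239.0000×37/90 = 920.4778 rpm, dir flips to +; running = +920.4778
Stage 3 [89T→68T]: ω = 920.4778×89/68 = 1204.7430 rpm, dir flips to −; running = −1204.7430
Stage 4 [23T→23T]: ω = 1204.7430×23/23 = 1204.7430 rpm, dir flips to +; running = +1204.7430

+1204.7430 rpm (same as input, |ω| = 1204.7430 rpm)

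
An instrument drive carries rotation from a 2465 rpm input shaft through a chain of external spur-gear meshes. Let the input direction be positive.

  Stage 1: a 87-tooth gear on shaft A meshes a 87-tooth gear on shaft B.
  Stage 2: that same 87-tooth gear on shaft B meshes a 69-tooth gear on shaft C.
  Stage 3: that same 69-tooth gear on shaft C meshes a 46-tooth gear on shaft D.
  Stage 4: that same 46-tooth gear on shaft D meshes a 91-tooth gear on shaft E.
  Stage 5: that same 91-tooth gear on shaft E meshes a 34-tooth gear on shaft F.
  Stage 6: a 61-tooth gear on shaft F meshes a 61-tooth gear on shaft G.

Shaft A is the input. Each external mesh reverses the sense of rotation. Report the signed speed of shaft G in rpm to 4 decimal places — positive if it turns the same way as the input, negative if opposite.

+6307.5000 rpm (same as input, |ω| = 6307.5000 rpm)

Stage 1 [87T→87T]: ω = 2465.0000×87/87 = 2465.0000 rpm, dir flips to −; running = −2465.0000
Stage 2 [87T→69T]: ω = 2465.0000×87/69 = 3108.0435 rpm, dir flips to +; running = +3108.0435
Stage 3 [69T→46T]: ω = 3108.0435×69/46 = 4662.0652 rpm, dir flips to −; running = −4662.0652
Stage 4 [46T→91T]: ω = 4662.0652×46/91 = 2356.6484 rpm, dir flips to +; running = +2356.6484
Stage 5 [91T→34T]: ω = 2356.6484×91/34 = 6307.5000 rpm, dir flips to −; running = −6307.5000
Stage 6 [61T→61T]: ω = 6307.5000×61/61 = 6307.5000 rpm, dir flips to +; running = +6307.5000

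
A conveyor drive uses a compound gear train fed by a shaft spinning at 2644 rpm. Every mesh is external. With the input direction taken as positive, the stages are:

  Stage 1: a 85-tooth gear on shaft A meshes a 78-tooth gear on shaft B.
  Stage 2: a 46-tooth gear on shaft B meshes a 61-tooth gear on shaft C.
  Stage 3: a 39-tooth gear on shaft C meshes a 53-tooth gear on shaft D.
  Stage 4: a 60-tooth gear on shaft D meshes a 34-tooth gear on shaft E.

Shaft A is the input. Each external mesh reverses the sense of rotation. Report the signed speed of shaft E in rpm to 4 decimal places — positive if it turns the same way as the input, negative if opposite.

+2821.4661 rpm (same as input, |ω| = 2821.4661 rpm)

Stage 1 [85T→78T]: ω = 2644.0000×85/78 = 2881.2821 rpm, dir flips to −; running = −2881.2821
Stage 2 [46T→61T]: ω = 2881.2821×46/61 = 2172.7701 rpm, dir flips to +; running = +2172.7701
Stage 3 [39T→53T]: ω = 2172.7701×39/53 = 1598.8308 rpm, dir flips to −; running = −1598.8308
Stage 4 [60T→34T]: ω = 1598.8308×60/34 = 2821.4661 rpm, dir flips to +; running = +2821.4661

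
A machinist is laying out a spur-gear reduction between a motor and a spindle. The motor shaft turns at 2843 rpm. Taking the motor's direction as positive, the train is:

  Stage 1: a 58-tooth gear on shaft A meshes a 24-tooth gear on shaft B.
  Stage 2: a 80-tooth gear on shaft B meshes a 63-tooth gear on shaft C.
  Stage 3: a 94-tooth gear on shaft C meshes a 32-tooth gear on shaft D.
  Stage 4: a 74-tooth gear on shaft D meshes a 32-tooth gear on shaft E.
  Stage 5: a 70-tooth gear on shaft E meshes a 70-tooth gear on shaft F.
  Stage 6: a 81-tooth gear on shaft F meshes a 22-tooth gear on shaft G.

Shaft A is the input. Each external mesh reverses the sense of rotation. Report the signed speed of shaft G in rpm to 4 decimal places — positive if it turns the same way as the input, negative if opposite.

Stage 1 [58T→24T]: ω = 2843.0000×58/24 = 6870.5833 rpm, dir flips to −; running = −6870.5833
Stage 2 [80T→63T]: ω = 6870.5833×80/63 = 8724.5503 rpm, dir flips to +; running = +8724.5503
Stage 3 [94T→32T]: ω = 8724.5503×94/32 = 25628.3664 rpm, dir flips to −; running = −25628.3664
Stage 4 [74T→32T]: ω = 25628.3664×74/32 = 59265.5973 rpm, dir flips to +; running = +59265.5973
Stage 5 [70T→70T]: ω = 59265.5973×70/70 = 59265.5973 rpm, dir flips to −; running = −59265.5973
Stage 6 [81T→22T]: ω = 59265.5973×81/22 = 218205.1537 rpm, dir flips to +; running = +218205.1537

+218205.1537 rpm (same as input, |ω| = 218205.1537 rpm)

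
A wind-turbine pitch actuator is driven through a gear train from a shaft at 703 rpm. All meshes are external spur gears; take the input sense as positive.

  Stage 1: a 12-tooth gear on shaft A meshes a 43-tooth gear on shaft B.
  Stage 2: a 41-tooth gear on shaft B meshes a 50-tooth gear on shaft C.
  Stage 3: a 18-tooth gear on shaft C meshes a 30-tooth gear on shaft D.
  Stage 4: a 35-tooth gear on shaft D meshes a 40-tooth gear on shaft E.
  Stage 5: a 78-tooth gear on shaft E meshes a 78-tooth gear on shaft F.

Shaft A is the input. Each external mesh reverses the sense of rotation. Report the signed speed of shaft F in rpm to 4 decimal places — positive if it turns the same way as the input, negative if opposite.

Stage 1 [12T→43T]: ω = 703.0000×12/43 = 196.1860 rpm, dir flips to −; running = −196.1860
Stage 2 [41T→50T]: ω = 196.1860×41/50 = 160.8726 rpm, dir flips to +; running = +160.8726
Stage 3 [18T→30T]: ω = 160.8726×18/30 = 96.5235 rpm, dir flips to −; running = −96.5235
Stage 4 [35T→40T]: ω = 96.5235×35/40 = 84.4581 rpm, dir flips to +; running = +84.4581
Stage 5 [78T→78T]: ω = 84.4581×78/78 = 84.4581 rpm, dir flips to −; running = −84.4581

-84.4581 rpm (opposite to input, |ω| = 84.4581 rpm)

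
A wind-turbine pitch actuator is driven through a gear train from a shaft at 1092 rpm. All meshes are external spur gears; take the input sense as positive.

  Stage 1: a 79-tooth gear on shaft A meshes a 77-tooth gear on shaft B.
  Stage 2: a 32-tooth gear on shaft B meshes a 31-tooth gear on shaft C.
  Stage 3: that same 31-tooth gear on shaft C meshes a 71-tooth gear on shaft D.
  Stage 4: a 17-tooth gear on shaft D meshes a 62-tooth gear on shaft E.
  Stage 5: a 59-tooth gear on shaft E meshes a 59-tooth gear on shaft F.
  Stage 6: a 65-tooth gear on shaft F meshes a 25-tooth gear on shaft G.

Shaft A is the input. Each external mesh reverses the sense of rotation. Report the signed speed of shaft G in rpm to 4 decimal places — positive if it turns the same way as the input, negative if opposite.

+359.9824 rpm (same as input, |ω| = 359.9824 rpm)

Stage 1 [79T→77T]: ω = 1092.0000×79/77 = 1120.3636 rpm, dir flips to −; running = −1120.3636
Stage 2 [32T→31T]: ω = 1120.3636×32/31 = 1156.5044 rpm, dir flips to +; running = +1156.5044
Stage 3 [31T→71T]: ω = 1156.5044×31/71 = 504.9526 rpm, dir flips to −; running = −504.9526
Stage 4 [17T→62T]: ω = 504.9526×17/62 = 138.4548 rpm, dir flips to +; running = +138.4548
Stage 5 [59T→59T]: ω = 138.4548×59/59 = 138.4548 rpm, dir flips to −; running = −138.4548
Stage 6 [65T→25T]: ω = 138.4548×65/25 = 359.9824 rpm, dir flips to +; running = +359.9824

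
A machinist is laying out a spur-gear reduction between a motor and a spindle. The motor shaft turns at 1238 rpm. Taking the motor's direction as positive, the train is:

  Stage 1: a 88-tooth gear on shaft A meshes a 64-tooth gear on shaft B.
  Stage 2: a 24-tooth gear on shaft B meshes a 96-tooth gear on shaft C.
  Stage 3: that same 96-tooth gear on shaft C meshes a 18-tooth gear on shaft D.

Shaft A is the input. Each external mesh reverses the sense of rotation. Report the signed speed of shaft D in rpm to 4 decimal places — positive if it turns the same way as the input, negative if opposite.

Stage 1 [88T→64T]: ω = 1238.0000×88/64 = 1702.2500 rpm, dir flips to −; running = −1702.2500
Stage 2 [24T→96T]: ω = 1702.2500×24/96 = 425.5625 rpm, dir flips to +; running = +425.5625
Stage 3 [96T→18T]: ω = 425.5625×96/18 = 2269.6667 rpm, dir flips to −; running = −2269.6667

-2269.6667 rpm (opposite to input, |ω| = 2269.6667 rpm)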